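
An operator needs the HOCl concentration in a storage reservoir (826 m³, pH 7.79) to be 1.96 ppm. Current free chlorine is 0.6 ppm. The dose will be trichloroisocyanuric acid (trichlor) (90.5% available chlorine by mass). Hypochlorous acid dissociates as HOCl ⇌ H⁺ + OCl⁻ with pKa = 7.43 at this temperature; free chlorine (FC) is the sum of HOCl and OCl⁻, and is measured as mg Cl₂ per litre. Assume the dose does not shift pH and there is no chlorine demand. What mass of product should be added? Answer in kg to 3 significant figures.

Volume: 826 m³ = 826,000 L.
[OCl⁻]/[HOCl] = 10^(pH − pKa) = 10^(7.79 − 7.43) = 2.291; fraction as HOCl = 1/(1 + 2.291) = 0.3039.
Free chlorine required for 1.96 ppm HOCl: 1.96 / 0.3039 = 6.45 ppm.
FC to add: 6.45 − 0.6 = 5.85 mg/L as Cl₂.
Cl₂ equivalent: 5.85 mg/L × 826,000 L = 4832 g.
Product at 90.5% available Cl: 4832 / 0.905 = 5339 g.

5.34 kg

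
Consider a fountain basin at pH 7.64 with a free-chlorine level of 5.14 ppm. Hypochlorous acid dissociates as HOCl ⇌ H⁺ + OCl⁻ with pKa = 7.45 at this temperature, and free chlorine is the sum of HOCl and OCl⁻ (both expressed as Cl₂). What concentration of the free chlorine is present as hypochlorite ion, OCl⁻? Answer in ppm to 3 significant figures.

[OCl⁻]/[HOCl] = 10^(pH − pKa) = 10^(7.64 − 7.45) = 10^0.19 = 1.549.
Fraction as HOCl = 1 / (1 + 1.549) = 0.3923.
OCl⁻ = (1 − 0.3923) × 5.14 ppm = 3.123 ppm.

3.12 ppm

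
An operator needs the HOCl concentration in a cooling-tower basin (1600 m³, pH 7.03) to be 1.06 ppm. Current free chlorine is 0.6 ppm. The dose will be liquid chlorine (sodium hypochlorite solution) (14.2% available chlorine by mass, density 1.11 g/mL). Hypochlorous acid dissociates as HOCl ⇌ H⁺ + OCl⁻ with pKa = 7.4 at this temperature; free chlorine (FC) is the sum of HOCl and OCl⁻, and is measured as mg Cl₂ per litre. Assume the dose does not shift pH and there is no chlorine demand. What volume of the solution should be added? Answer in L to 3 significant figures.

9.26 L

Volume: 1600 m³ = 1,600,000 L.
[OCl⁻]/[HOCl] = 10^(pH − pKa) = 10^(7.03 − 7.4) = 0.4266; fraction as HOCl = 1/(1 + 0.4266) = 0.701.
Free chlorine required for 1.06 ppm HOCl: 1.06 / 0.701 = 1.512 ppm.
FC to add: 1.512 − 0.6 = 0.9122 mg/L as Cl₂.
Cl₂ equivalent: 0.9122 mg/L × 1,600,000 L = 1459 g.
Product at 14.2% available Cl: 1459 / 0.142 = 10,280 g.
Volume: 10,280 g ÷ 1.11 g/mL = 9259 mL.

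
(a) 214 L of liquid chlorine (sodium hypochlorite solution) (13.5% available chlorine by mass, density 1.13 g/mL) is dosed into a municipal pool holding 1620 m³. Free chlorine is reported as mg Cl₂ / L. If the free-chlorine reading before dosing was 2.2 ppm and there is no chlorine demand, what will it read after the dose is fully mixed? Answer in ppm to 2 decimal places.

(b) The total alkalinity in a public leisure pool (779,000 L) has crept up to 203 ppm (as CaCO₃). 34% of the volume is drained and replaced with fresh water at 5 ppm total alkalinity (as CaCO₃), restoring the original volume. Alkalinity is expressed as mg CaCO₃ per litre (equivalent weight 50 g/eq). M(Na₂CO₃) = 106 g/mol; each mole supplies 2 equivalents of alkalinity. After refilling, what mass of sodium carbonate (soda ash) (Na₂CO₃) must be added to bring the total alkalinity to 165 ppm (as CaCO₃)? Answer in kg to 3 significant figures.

(a) 22.35 ppm; (b) 24.2 kg

(a) Volume: 1620 m³ = 1,620,000 L.
(a) Mass of solution: 214 L × 1000 mL/L × 1.13 g/mL = 241,800 g.
(a) Available chlorine delivered: 241,800 g × 0.135 = 32,650 g as Cl₂.
(a) Concentration rise: 32,650 g / 1,620,000 L = 20.15 mg/L = 20.15 ppm.
(a) Final FC: 2.2 + 20.15 = 22.35 ppm.

(b) After draining 34% and refilling: 203 × 0.66 + 5 × 0.34 = 135.68 ppm.
(b) Deficit to target: 165 − 135.68 = 29.32 mg/L.
(b) As CaCO₃: 29.32 mg/L × 779,000 L = 22,840 g; ÷ 50 g/eq ÷ 2 = 228.4 mol Na₂CO₃.
(b) Mass: 228.4 × 106 = 24,210 g.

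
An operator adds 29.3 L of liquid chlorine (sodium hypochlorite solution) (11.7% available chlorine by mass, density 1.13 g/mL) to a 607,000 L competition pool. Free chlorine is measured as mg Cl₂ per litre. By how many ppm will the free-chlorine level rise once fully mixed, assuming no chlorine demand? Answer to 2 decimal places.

6.38 ppm

Mass of solution: 29.3 L × 1000 mL/L × 1.13 g/mL = 33,110 g.
Available chlorine delivered: 33,110 g × 0.117 = 3874 g as Cl₂.
Concentration rise: 3874 g / 607,000 L = 6.382 mg/L = 6.38 ppm.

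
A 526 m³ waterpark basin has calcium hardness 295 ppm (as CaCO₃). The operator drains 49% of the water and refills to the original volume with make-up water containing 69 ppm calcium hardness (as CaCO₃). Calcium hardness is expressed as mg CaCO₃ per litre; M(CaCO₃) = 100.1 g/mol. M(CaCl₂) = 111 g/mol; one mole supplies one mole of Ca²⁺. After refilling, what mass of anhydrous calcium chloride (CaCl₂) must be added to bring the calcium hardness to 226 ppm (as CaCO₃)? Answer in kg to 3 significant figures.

24.3 kg

Volume: 526 m³ = 526,000 L.
After draining 49% and refilling: 295 × 0.51 + 69 × 0.49 = 184.26 ppm.
Deficit to target: 226 − 184.26 = 41.74 mg/L.
As CaCO₃: 41.74 mg/L × 526,000 L = 21,960 g; ÷ 100.1 = 219.3 mol Ca²⁺.
Mass: 219.3 × 111 = 24,350 g.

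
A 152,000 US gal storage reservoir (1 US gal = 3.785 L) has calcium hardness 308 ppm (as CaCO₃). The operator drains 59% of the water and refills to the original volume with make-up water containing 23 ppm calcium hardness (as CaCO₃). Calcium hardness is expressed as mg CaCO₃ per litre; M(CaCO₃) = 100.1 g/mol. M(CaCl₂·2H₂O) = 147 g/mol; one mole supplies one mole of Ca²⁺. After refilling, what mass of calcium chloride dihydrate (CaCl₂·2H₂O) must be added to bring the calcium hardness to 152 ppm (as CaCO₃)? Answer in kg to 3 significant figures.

Volume: 152,000 US gal × 3.785 L/gal = 575,320 L.
After draining 59% and refilling: 308 × 0.41 + 23 × 0.59 = 139.85 ppm.
Deficit to target: 152 − 139.85 = 12.15 mg/L.
As CaCO₃: 12.15 mg/L × 575,320 L = 6990 g; ÷ 100.1 = 69.83 mol Ca²⁺.
Mass: 69.83 × 147 = 10,270 g.

10.3 kg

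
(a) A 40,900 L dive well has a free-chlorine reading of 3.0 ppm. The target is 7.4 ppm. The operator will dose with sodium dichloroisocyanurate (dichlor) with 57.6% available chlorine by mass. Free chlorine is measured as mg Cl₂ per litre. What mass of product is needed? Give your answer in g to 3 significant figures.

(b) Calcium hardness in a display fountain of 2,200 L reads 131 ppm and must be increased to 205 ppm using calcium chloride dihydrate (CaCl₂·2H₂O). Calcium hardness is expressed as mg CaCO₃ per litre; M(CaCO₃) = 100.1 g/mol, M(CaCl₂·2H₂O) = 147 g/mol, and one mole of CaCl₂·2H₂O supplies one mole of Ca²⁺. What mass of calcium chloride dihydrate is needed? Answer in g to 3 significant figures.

(a) 312 g; (b) 239 g

(a) Chlorine deficit: 7.4 − 3.0 = 4.4 ppm = 4.4 mg/L as Cl₂.
(a) Cl₂ equivalent needed: 4.4 mg/L × 40,900 L = 180,000 mg = 180 g.
(a) Product at 57.6% available chlorine: 180 / 0.576 = 312.4 g.

(b) Hardness to add: (205 − 131) = 74 mg/L as CaCO₃ × 2,200 L = 162.8 g as CaCO₃.
(b) Moles of Ca²⁺ (1 mol Ca²⁺ ≡ 1 mol CaCO₃): 162.8 / 100.1 g/mol = 1.626 mol.
(b) Mass of CaCl₂·2H₂O: 1.626 × 147 = 239.1 g.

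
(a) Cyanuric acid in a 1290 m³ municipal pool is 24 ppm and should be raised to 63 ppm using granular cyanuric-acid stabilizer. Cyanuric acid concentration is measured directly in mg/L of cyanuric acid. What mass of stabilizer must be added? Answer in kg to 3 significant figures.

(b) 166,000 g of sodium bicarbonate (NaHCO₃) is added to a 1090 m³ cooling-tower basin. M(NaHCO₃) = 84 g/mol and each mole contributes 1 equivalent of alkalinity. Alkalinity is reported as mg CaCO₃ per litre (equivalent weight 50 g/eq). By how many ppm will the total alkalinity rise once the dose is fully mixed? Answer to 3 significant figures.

(a) 50.3 kg; (b) 90.7 ppm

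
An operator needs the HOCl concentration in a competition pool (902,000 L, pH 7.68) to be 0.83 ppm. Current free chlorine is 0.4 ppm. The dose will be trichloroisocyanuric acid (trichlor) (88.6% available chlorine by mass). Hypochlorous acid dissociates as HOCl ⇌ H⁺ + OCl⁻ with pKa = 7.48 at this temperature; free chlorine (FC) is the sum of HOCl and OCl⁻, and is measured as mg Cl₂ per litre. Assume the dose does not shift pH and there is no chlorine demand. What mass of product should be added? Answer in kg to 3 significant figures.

[OCl⁻]/[HOCl] = 10^(pH − pKa) = 10^(7.68 − 7.48) = 1.585; fraction as HOCl = 1/(1 + 1.585) = 0.3869.
Free chlorine required for 0.83 ppm HOCl: 0.83 / 0.3869 = 2.145 ppm.
FC to add: 2.145 − 0.4 = 1.745 mg/L as Cl₂.
Cl₂ equivalent: 1.745 mg/L × 902,000 L = 1574 g.
Product at 88.6% available Cl: 1574 / 0.886 = 1777 g.

1.78 kg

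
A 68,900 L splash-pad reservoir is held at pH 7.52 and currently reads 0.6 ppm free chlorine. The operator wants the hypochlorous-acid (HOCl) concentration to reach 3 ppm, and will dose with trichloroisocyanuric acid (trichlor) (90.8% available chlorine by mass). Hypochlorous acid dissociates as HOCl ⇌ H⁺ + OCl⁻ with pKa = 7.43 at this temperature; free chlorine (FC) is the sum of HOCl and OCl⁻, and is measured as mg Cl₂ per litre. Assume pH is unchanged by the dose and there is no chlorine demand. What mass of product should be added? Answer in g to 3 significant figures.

[OCl⁻]/[HOCl] = 10^(pH − pKa) = 10^(7.52 − 7.43) = 1.23; fraction as HOCl = 1/(1 + 1.23) = 0.4484.
Free chlorine required for 3 ppm HOCl: 3 / 0.4484 = 6.691 ppm.
FC to add: 6.691 − 0.6 = 6.091 mg/L as Cl₂.
Cl₂ equivalent: 6.091 mg/L × 68,900 L = 419.7 g.
Product at 90.8% available Cl: 419.7 / 0.908 = 462.2 g.

462 g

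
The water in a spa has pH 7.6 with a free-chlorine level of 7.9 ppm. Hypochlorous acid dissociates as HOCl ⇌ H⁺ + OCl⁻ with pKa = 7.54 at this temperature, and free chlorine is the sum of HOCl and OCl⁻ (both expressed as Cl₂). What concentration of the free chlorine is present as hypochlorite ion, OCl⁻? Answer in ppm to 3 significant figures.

[OCl⁻]/[HOCl] = 10^(pH − pKa) = 10^(7.6 − 7.54) = 10^0.06 = 1.148.
Fraction as HOCl = 1 / (1 + 1.148) = 0.4655.
OCl⁻ = (1 − 0.4655) × 7.9 ppm = 4.222 ppm.

4.22 ppm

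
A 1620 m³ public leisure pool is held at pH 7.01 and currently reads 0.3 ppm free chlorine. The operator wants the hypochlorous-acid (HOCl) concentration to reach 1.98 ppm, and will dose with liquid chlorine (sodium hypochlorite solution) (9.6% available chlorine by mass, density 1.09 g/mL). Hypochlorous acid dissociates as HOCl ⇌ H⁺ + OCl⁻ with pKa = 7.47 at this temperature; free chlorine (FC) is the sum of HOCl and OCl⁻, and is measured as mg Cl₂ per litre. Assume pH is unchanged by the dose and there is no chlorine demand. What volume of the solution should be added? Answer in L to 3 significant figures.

36.6 L

Volume: 1620 m³ = 1,620,000 L.
[OCl⁻]/[HOCl] = 10^(pH − pKa) = 10^(7.01 − 7.47) = 0.3467; fraction as HOCl = 1/(1 + 0.3467) = 0.7425.
Free chlorine required for 1.98 ppm HOCl: 1.98 / 0.7425 = 2.667 ppm.
FC to add: 2.667 − 0.3 = 2.367 mg/L as Cl₂.
Cl₂ equivalent: 2.367 mg/L × 1,620,000 L = 3834 g.
Product at 9.6% available Cl: 3834 / 0.096 = 39,940 g.
Volume: 39,940 g ÷ 1.09 g/mL = 36,640 mL.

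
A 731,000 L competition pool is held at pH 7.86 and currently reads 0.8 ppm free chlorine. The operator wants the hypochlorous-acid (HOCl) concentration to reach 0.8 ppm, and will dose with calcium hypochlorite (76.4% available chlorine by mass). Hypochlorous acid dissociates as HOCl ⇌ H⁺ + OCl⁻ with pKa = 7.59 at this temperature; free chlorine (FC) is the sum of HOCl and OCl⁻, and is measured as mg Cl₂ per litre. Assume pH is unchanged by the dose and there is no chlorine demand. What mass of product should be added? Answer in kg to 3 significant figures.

1.43 kg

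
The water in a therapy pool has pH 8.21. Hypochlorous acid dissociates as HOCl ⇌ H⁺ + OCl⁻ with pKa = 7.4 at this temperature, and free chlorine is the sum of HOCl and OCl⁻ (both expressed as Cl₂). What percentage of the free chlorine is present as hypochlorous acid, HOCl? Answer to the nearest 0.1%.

13.4%

[OCl⁻]/[HOCl] = 10^(pH − pKa) = 10^(8.21 − 7.4) = 10^0.81 = 6.457.
Fraction as HOCl = 1 / (1 + 6.457) = 0.1341.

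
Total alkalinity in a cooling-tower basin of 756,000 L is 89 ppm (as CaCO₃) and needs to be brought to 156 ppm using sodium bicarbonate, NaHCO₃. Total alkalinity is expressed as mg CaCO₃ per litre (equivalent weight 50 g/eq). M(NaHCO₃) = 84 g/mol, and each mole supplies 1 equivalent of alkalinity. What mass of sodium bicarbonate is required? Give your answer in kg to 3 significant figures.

85.1 kg

Alkalinity to add: (156 − 89) = 67 mg/L as CaCO₃ × 756,000 L = 50,650 g as CaCO₃.
Equivalents: 50,650 g ÷ 50 g/eq = 1013 eq.
NaHCO₃ supplies 1 eq per mole → 1013 mol.
Mass: 1013 mol × 84 g/mol = 85,100 g.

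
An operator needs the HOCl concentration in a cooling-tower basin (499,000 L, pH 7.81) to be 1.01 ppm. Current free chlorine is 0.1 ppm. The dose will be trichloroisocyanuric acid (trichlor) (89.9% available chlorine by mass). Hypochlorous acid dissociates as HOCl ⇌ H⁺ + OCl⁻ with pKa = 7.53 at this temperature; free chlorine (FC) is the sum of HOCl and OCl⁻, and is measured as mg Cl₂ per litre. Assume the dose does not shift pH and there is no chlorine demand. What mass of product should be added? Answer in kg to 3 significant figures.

1.57 kg

[OCl⁻]/[HOCl] = 10^(pH − pKa) = 10^(7.81 − 7.53) = 1.905; fraction as HOCl = 1/(1 + 1.905) = 0.3442.
Free chlorine required for 1.01 ppm HOCl: 1.01 / 0.3442 = 2.935 ppm.
FC to add: 2.935 − 0.1 = 2.835 mg/L as Cl₂.
Cl₂ equivalent: 2.835 mg/L × 499,000 L = 1414 g.
Product at 89.9% available Cl: 1414 / 0.899 = 1573 g.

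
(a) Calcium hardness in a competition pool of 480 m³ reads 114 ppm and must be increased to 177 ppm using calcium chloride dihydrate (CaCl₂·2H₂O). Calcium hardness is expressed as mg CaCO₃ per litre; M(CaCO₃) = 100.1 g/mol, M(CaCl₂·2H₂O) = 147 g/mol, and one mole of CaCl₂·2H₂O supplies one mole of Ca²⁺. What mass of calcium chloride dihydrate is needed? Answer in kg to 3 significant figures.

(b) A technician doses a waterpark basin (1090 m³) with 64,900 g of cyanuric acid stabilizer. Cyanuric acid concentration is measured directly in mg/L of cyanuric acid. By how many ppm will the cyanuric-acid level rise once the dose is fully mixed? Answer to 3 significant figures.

(a) 44.4 kg; (b) 59.5 ppm

(a) Volume: 480 m³ = 480,000 L.
(a) Hardness to add: (177 − 114) = 63 mg/L as CaCO₃ × 480,000 L = 30,240 g as CaCO₃.
(a) Moles of Ca²⁺ (1 mol Ca²⁺ ≡ 1 mol CaCO₃): 30,240 / 100.1 g/mol = 302.1 mol.
(a) Mass of CaCl₂·2H₂O: 302.1 × 147 = 44,410 g.

(b) Volume: 1090 m³ = 1,090,000 L.
(b) Rise: 64,900 g / 1,090,000 L × 1000 = 59.54 mg/L.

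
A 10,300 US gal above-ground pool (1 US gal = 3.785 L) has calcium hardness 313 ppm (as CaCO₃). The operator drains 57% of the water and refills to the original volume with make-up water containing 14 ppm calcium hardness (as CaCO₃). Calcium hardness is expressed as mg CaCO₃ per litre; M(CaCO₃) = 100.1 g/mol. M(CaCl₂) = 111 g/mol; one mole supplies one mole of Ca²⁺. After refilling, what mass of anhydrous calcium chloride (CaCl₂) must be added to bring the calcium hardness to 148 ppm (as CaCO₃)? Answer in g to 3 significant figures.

Volume: 10,300 US gal × 3.785 L/gal = 38,986 L.
After draining 57% and refilling: 313 × 0.43 + 14 × 0.57 = 142.57 ppm.
Deficit to target: 148 − 142.57 = 5.43 mg/L.
As CaCO₃: 5.43 mg/L × 38,986 L = 211.7 g; ÷ 100.1 = 2.115 mol Ca²⁺.
Mass: 2.115 × 111 = 234.7 g.

235 g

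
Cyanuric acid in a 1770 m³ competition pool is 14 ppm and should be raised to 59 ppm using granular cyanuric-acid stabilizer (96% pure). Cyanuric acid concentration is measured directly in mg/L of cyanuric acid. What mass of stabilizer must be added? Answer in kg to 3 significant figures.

83.0 kg

Volume: 1770 m³ = 1,770,000 L.
CYA to add: (59 − 14) = 45 mg/L × 1,770,000 L = 79,650 g cyanuric acid.
At 96% purity: 79,650 / 0.96 = 82,970 g product.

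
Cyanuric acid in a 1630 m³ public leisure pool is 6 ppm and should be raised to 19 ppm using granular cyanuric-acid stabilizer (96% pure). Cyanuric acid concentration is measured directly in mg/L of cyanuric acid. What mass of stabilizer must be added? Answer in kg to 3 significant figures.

Volume: 1630 m³ = 1,630,000 L.
CYA to add: (19 − 6) = 13 mg/L × 1,630,000 L = 21,190 g cyanuric acid.
At 96% purity: 21,190 / 0.96 = 22,070 g product.

22.1 kg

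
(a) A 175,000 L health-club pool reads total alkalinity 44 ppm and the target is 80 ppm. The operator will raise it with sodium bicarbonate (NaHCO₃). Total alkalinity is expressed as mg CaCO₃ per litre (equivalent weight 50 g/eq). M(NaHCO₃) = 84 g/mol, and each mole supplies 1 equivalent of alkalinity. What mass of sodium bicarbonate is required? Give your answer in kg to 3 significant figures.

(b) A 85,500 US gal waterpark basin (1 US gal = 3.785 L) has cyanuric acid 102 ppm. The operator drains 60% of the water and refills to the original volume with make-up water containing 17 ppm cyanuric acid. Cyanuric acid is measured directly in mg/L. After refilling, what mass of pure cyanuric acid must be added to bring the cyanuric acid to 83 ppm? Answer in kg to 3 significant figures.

(a) 10.6 kg; (b) 10.4 kg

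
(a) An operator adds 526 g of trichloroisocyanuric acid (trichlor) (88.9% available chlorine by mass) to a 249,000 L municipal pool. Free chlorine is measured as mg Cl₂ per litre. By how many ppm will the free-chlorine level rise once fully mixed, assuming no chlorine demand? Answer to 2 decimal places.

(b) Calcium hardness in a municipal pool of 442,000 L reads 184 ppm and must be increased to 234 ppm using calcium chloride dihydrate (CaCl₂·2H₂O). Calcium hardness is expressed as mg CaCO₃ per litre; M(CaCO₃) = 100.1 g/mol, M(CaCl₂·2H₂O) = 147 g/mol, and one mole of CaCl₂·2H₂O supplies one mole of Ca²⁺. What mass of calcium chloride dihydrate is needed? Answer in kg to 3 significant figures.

(a) Available chlorine delivered: 526 g × 0.889 = 467.6 g as Cl₂.
(a) Concentration rise: 467.6 g / 249,000 L = 1.878 mg/L = 1.88 ppm.

(b) Hardness to add: (234 − 184) = 50 mg/L as CaCO₃ × 442,000 L = 22,100 g as CaCO₃.
(b) Moles of Ca²⁺ (1 mol Ca²⁺ ≡ 1 mol CaCO₃): 22,100 / 100.1 g/mol = 220.8 mol.
(b) Mass of CaCl₂·2H₂O: 220.8 × 147 = 32,450 g.

(a) 1.88 ppm; (b) 32.5 kg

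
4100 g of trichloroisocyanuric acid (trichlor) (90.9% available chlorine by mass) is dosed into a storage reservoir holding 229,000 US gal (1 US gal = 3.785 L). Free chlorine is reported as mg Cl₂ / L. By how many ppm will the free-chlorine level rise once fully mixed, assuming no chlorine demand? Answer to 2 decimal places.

4.30 ppm

Volume: 229,000 US gal × 3.785 L/gal = 866,765 L.
Available chlorine delivered: 4100 g × 0.909 = 3727 g as Cl₂.
Concentration rise: 3727 g / 866,765 L = 4.3 mg/L = 4.30 ppm.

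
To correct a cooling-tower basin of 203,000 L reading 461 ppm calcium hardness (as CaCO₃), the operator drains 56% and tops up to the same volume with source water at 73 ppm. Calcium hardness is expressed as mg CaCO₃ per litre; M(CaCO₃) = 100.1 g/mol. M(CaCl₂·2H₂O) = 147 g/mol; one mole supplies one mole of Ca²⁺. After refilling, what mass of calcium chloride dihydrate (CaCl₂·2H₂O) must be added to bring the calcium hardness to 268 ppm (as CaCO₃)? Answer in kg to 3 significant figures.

After draining 56% and refilling: 461 × 0.44 + 73 × 0.56 = 243.72 ppm.
Deficit to target: 268 − 243.72 = 24.28 mg/L.
As CaCO₃: 24.28 mg/L × 203,000 L = 4929 g; ÷ 100.1 = 49.24 mol Ca²⁺.
Mass: 49.24 × 147 = 7238 g.

7.24 kg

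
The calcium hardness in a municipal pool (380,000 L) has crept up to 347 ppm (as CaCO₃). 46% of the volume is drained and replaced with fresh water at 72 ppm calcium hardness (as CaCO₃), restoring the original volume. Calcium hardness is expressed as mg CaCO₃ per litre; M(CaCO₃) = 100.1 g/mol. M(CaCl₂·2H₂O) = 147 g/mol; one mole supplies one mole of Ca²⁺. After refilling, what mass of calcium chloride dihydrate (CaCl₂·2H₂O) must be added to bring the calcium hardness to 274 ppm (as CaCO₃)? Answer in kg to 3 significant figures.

29.9 kg

After draining 46% and refilling: 347 × 0.54 + 72 × 0.46 = 220.5 ppm.
Deficit to target: 274 − 220.5 = 53.5 mg/L.
As CaCO₃: 53.5 mg/L × 380,000 L = 20,330 g; ÷ 100.1 = 203.1 mol Ca²⁺.
Mass: 203.1 × 147 = 29,860 g.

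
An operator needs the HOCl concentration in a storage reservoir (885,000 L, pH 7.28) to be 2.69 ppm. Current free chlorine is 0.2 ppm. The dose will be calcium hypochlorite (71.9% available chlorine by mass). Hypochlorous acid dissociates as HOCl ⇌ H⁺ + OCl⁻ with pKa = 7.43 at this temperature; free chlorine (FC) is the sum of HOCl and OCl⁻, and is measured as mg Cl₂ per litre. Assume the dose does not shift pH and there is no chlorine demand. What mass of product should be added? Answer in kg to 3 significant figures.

5.41 kg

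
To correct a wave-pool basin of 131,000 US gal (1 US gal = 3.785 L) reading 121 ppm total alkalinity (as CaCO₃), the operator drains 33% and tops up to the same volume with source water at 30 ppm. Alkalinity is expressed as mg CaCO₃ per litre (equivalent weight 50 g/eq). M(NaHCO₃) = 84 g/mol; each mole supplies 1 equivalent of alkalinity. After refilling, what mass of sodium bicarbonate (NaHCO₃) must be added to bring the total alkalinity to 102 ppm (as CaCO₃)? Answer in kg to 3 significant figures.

9.19 kg

Volume: 131,000 US gal × 3.785 L/gal = 495,835 L.
After draining 33% and refilling: 121 × 0.67 + 30 × 0.33 = 90.97 ppm.
Deficit to target: 102 − 90.97 = 11.03 mg/L.
As CaCO₃: 11.03 mg/L × 495,835 L = 5469 g; ÷ 50 g/eq ÷ 1 = 109.4 mol NaHCO₃.
Mass: 109.4 × 84 = 9188 g.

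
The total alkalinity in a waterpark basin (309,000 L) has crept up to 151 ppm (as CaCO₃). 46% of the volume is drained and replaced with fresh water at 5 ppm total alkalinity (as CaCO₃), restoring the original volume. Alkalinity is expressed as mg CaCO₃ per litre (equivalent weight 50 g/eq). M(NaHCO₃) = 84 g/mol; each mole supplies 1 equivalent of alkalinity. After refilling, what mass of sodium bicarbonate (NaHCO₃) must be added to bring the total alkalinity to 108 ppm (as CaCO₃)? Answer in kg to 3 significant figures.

After draining 46% and refilling: 151 × 0.54 + 5 × 0.46 = 83.84 ppm.
Deficit to target: 108 − 83.84 = 24.16 mg/L.
As CaCO₃: 24.16 mg/L × 309,000 L = 7465 g; ÷ 50 g/eq ÷ 1 = 149.3 mol NaHCO₃.
Mass: 149.3 × 84 = 12,540 g.

12.5 kg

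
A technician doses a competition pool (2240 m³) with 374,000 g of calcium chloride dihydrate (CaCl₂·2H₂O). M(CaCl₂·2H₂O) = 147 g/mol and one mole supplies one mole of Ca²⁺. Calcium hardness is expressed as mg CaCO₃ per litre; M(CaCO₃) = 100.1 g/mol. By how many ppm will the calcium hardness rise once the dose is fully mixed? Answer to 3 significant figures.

Volume: 2240 m³ = 2,240,000 L.
Moles of Ca²⁺: 374,000 g ÷ 147 g/mol = 2544 mol.
As CaCO₃: 2544 mol × 100.1 g/mol = 254,700 g.
Rise: 254,700 g / 2,240,000 L × 1000 = 113.7 mg/L.

114 ppm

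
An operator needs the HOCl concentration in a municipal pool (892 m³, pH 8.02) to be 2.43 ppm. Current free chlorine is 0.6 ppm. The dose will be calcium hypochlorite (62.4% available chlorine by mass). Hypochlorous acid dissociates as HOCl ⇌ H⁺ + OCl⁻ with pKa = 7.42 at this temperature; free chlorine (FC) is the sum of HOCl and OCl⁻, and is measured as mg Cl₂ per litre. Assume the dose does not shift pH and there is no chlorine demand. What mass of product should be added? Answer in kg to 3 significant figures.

Volume: 892 m³ = 892,000 L.
[OCl⁻]/[HOCl] = 10^(pH − pKa) = 10^(8.02 − 7.42) = 3.981; fraction as HOCl = 1/(1 + 3.981) = 0.2008.
Free chlorine required for 2.43 ppm HOCl: 2.43 / 0.2008 = 12.1 ppm.
FC to add: 12.1 − 0.6 = 11.5 mg/L as Cl₂.
Cl₂ equivalent: 11.5 mg/L × 892,000 L = 10,260 g.
Product at 62.4% available Cl: 10,260 / 0.624 = 16,440 g.

16.4 kg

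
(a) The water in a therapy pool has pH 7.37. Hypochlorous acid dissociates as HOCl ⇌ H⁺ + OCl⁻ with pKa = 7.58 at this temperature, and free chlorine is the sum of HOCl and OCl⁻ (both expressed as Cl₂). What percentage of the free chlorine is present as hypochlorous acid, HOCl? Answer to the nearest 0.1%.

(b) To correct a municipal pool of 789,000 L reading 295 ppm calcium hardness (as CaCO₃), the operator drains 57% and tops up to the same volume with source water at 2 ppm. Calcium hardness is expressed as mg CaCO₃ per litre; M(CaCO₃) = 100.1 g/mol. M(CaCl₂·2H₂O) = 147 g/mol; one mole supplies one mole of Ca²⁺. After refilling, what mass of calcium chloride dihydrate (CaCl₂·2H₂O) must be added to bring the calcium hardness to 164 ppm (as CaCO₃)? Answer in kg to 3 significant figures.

(a) 61.9%; (b) 41.7 kg

(a) [OCl⁻]/[HOCl] = 10^(pH − pKa) = 10^(7.37 − 7.58) = 10^-0.21 = 0.6166.
(a) Fraction as HOCl = 1 / (1 + 0.6166) = 0.6186.

(b) After draining 57% and refilling: 295 × 0.43 + 2 × 0.57 = 127.99 ppm.
(b) Deficit to target: 164 − 127.99 = 36.01 mg/L.
(b) As CaCO₃: 36.01 mg/L × 789,000 L = 28,410 g; ÷ 100.1 = 283.8 mol Ca²⁺.
(b) Mass: 283.8 × 147 = 41,720 g.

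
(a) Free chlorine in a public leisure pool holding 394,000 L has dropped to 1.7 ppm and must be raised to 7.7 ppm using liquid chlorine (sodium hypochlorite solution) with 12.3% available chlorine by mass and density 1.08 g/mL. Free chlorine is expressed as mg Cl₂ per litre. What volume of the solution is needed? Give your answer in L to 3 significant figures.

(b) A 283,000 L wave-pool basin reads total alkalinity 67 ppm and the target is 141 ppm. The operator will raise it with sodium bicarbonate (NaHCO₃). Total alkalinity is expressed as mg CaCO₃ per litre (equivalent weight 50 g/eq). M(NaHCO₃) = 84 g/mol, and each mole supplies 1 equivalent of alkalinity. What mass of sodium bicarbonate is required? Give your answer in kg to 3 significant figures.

(a) Chlorine deficit: 7.7 − 1.7 = 6 ppm = 6 mg/L as Cl₂.
(a) Cl₂ equivalent needed: 6 mg/L × 394,000 L = 2,364,000 mg = 2364 g.
(a) Product at 12.3% available chlorine: 2364 / 0.123 = 19,220 g.
(a) Volume at density 1.08 g/mL: 19,220 g ÷ 1.08 g/mL = 17,800 mL.

(b) Alkalinity to add: (141 − 67) = 74 mg/L as CaCO₃ × 283,000 L = 20,940 g as CaCO₃.
(b) Equivalents: 20,940 g ÷ 50 g/eq = 418.8 eq.
(b) NaHCO₃ supplies 1 eq per mole → 418.8 mol.
(b) Mass: 418.8 mol × 84 g/mol = 35,180 g.

(a) 17.8 L; (b) 35.2 kg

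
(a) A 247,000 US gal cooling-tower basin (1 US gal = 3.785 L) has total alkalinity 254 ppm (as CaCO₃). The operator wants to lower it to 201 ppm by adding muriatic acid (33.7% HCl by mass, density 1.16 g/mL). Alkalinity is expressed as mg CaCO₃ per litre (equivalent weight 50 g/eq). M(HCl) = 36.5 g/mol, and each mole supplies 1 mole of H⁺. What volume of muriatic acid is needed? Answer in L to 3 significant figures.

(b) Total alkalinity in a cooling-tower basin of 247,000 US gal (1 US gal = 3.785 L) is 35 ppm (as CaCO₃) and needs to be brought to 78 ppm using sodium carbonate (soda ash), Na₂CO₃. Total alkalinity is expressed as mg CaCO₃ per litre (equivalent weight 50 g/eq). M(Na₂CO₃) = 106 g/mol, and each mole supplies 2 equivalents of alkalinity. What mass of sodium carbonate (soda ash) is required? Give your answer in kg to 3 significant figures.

(a) 92.5 L; (b) 42.6 kg

(a) Volume: 247,000 US gal × 3.785 L/gal = 934,895 L.
(a) Alkalinity to neutralize: (254 − 201) = 53 mg/L as CaCO₃ × 934,895 L = 49,550 g as CaCO₃.
(a) Equivalents of H⁺ required: 49,550 ÷ 50 g/eq = 991 eq = 991 mol HCl.
(a) Mass of HCl: 991 × 36.5 = 36,170 g.
(a) Mass of 33.7% solution: 36,170 / 0.337 = 107,300 g.
(a) Volume: 107,300 g ÷ 1.16 g/mL = 92,530 mL.

(b) Volume: 247,000 US gal × 3.785 L/gal = 934,895 L.
(b) Alkalinity to add: (78 − 35) = 43 mg/L as CaCO₃ × 934,895 L = 40,200 g as CaCO₃.
(b) Equivalents: 40,200 g ÷ 50 g/eq = 804 eq.
(b) Each mole of Na₂CO₃ supplies 2 eq, so 804 / 2 = 402 mol.
(b) Mass: 402 mol × 106 g/mol = 42,610 g.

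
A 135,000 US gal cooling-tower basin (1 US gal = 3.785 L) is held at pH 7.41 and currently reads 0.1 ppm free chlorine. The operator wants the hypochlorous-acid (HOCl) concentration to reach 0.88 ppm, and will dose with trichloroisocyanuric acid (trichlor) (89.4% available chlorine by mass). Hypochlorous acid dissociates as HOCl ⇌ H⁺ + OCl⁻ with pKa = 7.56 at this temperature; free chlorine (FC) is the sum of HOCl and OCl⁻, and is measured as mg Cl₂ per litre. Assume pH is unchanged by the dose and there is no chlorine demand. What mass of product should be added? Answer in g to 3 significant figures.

Volume: 135,000 US gal × 3.785 L/gal = 510,975 L.
[OCl⁻]/[HOCl] = 10^(pH − pKa) = 10^(7.41 − 7.56) = 0.7079; fraction as HOCl = 1/(1 + 0.7079) = 0.5855.
Free chlorine required for 0.88 ppm HOCl: 0.88 / 0.5855 = 1.503 ppm.
FC to add: 1.503 − 0.1 = 1.403 mg/L as Cl₂.
Cl₂ equivalent: 1.403 mg/L × 510,975 L = 716.9 g.
Product at 89.4% available Cl: 716.9 / 0.894 = 801.9 g.

802 g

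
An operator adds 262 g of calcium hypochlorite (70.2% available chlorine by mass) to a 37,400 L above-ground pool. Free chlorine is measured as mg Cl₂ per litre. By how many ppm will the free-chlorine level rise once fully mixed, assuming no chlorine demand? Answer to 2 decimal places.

Available chlorine delivered: 262 g × 0.702 = 183.9 g as Cl₂.
Concentration rise: 183.9 g / 37,400 L = 4.918 mg/L = 4.92 ppm.

4.92 ppm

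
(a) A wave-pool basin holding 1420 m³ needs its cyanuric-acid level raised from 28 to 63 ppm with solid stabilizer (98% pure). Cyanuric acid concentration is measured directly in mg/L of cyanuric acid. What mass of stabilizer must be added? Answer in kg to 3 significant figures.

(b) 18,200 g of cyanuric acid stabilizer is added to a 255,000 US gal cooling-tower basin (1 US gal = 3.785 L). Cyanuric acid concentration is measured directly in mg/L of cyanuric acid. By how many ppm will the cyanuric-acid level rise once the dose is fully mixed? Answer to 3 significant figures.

(a) 50.7 kg; (b) 18.9 ppm

(a) Volume: 1420 m³ = 1,420,000 L.
(a) CYA to add: (63 − 28) = 35 mg/L × 1,420,000 L = 49,700 g cyanuric acid.
(a) At 98% purity: 49,700 / 0.98 = 50,710 g product.

(b) Volume: 255,000 US gal × 3.785 L/gal = 965,175 L.
(b) Rise: 18,200 g / 965,175 L × 1000 = 18.86 mg/L.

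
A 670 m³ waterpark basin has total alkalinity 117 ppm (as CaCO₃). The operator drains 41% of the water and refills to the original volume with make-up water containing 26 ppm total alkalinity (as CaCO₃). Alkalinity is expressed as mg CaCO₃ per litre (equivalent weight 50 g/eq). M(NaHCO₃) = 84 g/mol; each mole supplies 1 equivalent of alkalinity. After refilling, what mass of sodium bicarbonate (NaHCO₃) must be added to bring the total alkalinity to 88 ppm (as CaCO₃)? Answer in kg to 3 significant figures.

9.35 kg

Volume: 670 m³ = 670,000 L.
After draining 41% and refilling: 117 × 0.59 + 26 × 0.41 = 79.69 ppm.
Deficit to target: 88 − 79.69 = 8.31 mg/L.
As CaCO₃: 8.31 mg/L × 670,000 L = 5568 g; ÷ 50 g/eq ÷ 1 = 111.4 mol NaHCO₃.
Mass: 111.4 × 84 = 9354 g.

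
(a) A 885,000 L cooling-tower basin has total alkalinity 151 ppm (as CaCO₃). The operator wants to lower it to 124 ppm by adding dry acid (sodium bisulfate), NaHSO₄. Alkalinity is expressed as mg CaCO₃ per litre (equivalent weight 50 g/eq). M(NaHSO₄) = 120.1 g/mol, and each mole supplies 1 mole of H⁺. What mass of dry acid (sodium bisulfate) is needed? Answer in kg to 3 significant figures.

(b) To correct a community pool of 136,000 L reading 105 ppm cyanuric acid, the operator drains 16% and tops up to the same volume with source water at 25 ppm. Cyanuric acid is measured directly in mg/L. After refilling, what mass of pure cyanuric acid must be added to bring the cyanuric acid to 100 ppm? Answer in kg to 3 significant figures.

(a) 57.4 kg; (b) 1.06 kg

(a) Alkalinity to neutralize: (151 − 124) = 27 mg/L as CaCO₃ × 885,000 L = 23,900 g as CaCO₃.
(a) Equivalents of H⁺ required: 23,900 ÷ 50 g/eq = 477.9 eq = 477.9 mol NaHSO₄.
(a) Mass of NaHSO₄: 477.9 × 120.1 = 57,400 g.

(b) After draining 16% and refilling: 105 × 0.84 + 25 × 0.16 = 92.2 ppm.
(b) Deficit to target: 100 − 92.2 = 7.8 mg/L.
(b) Mass: 7.8 mg/L × 136,000 L = 1061 g cyanuric acid.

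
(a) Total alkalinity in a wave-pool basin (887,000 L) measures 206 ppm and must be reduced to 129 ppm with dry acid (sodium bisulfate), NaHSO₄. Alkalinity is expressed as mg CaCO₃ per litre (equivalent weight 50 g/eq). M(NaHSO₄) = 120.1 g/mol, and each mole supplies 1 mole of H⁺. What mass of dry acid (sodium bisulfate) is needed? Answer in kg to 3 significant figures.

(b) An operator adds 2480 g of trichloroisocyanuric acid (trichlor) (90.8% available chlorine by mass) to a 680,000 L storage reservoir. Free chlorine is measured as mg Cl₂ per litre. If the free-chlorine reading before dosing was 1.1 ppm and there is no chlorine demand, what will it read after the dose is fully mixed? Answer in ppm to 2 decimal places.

(a) 164 kg; (b) 4.41 ppm

(a) Alkalinity to neutralize: (206 − 129) = 77 mg/L as CaCO₃ × 887,000 L = 68,300 g as CaCO₃.
(a) Equivalents of H⁺ required: 68,300 ÷ 50 g/eq = 1366 eq = 1366 mol NaHSO₄.
(a) Mass of NaHSO₄: 1366 × 120.1 = 164,100 g.

(b) Available chlorine delivered: 2480 g × 0.908 = 2252 g as Cl₂.
(b) Concentration rise: 2252 g / 680,000 L = 3.312 mg/L = 3.31 ppm.
(b) Final FC: 1.1 + 3.31 = 4.41 ppm.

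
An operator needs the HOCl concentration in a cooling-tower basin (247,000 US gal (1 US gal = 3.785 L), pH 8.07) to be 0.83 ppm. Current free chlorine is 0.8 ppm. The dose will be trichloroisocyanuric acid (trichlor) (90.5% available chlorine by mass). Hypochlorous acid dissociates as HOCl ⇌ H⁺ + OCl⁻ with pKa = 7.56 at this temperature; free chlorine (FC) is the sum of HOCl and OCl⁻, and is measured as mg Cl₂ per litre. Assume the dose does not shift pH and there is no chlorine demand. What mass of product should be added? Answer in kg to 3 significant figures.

Volume: 247,000 US gal × 3.785 L/gal = 934,895 L.
[OCl⁻]/[HOCl] = 10^(pH − pKa) = 10^(8.07 − 7.56) = 3.236; fraction as HOCl = 1/(1 + 3.236) = 0.2361.
Free chlorine required for 0.83 ppm HOCl: 0.83 / 0.2361 = 3.516 ppm.
FC to add: 3.516 − 0.8 = 2.716 mg/L as Cl₂.
Cl₂ equivalent: 2.716 mg/L × 934,895 L = 2539 g.
Product at 90.5% available Cl: 2539 / 0.905 = 2806 g.

2.81 kg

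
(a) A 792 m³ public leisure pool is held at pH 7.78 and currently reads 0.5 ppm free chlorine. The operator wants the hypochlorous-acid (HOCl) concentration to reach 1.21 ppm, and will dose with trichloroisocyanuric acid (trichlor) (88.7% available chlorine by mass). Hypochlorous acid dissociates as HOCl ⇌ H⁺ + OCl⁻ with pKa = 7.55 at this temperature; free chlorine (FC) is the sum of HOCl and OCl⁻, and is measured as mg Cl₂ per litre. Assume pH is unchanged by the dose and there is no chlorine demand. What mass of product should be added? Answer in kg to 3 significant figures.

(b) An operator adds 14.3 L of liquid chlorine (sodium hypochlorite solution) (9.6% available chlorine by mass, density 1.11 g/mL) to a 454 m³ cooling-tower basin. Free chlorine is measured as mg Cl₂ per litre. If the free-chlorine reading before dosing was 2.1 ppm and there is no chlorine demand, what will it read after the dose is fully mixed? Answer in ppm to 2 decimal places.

(a) 2.47 kg; (b) 5.46 ppm

(a) Volume: 792 m³ = 792,000 L.
(a) [OCl⁻]/[HOCl] = 10^(pH − pKa) = 10^(7.78 − 7.55) = 1.698; fraction as HOCl = 1/(1 + 1.698) = 0.3706.
(a) Free chlorine required for 1.21 ppm HOCl: 1.21 / 0.3706 = 3.265 ppm.
(a) FC to add: 3.265 − 0.5 = 2.765 mg/L as Cl₂.
(a) Cl₂ equivalent: 2.765 mg/L × 792,000 L = 2190 g.
(a) Product at 88.7% available Cl: 2190 / 0.887 = 2469 g.

(b) Volume: 454 m³ = 454,000 L.
(b) Mass of solution: 14.3 L × 1000 mL/L × 1.11 g/mL = 15,870 g.
(b) Available chlorine delivered: 15,870 g × 0.096 = 1524 g as Cl₂.
(b) Concentration rise: 1524 g / 454,000 L = 3.356 mg/L = 3.36 ppm.
(b) Final FC: 2.1 + 3.36 = 5.46 ppm.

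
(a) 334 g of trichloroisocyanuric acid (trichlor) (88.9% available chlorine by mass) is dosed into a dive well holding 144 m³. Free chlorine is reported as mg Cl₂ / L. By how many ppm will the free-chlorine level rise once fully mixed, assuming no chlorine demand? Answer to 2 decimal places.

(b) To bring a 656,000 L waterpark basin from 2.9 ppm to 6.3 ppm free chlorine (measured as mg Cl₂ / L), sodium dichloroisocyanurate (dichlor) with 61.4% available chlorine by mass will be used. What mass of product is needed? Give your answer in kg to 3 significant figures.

(a) Volume: 144 m³ = 144,000 L.
(a) Available chlorine delivered: 334 g × 0.889 = 296.9 g as Cl₂.
(a) Concentration rise: 296.9 g / 144,000 L = 2.062 mg/L = 2.06 ppm.

(b) Chlorine deficit: 6.3 − 2.9 = 3.4 ppm = 3.4 mg/L as Cl₂.
(b) Cl₂ equivalent needed: 3.4 mg/L × 656,000 L = 2,230,000 mg = 2230 g.
(b) Product at 61.4% available chlorine: 2230 / 0.614 = 3633 g.

(a) 2.06 ppm; (b) 3.63 kg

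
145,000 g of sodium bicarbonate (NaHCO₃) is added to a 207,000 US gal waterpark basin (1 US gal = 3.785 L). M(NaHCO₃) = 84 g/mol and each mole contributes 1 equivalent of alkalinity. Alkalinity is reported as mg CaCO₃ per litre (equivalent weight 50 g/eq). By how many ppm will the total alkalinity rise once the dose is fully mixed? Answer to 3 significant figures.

110 ppm

Volume: 207,000 US gal × 3.785 L/gal = 783,495 L.
Moles of NaHCO₃: 145,000 g ÷ 84 g/mol = 1726 mol → 1726 eq of alkalinity.
As CaCO₃: 1726 eq × 50 g/eq = 86,310 g.
Rise: 86,310 g / 783,495 L × 1000 = 110.2 mg/L.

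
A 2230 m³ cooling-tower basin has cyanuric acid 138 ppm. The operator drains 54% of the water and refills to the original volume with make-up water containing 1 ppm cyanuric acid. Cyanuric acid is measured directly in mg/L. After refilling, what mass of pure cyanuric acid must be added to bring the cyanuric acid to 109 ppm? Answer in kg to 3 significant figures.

Volume: 2230 m³ = 2,230,000 L.
After draining 54% and refilling: 138 × 0.46 + 1 × 0.54 = 64.02 ppm.
Deficit to target: 109 − 64.02 = 44.98 mg/L.
Mass: 44.98 mg/L × 2,230,000 L = 100,300 g cyanuric acid.

100 kg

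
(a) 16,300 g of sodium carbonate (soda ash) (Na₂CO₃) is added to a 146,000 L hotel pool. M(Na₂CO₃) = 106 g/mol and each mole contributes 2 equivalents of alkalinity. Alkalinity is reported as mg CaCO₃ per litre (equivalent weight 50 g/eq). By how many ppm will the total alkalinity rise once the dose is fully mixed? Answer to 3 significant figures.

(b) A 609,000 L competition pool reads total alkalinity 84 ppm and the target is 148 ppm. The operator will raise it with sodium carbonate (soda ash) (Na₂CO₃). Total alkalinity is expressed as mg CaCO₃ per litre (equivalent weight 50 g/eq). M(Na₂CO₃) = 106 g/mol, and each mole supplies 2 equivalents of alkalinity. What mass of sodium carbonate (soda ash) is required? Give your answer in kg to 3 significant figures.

(a) 105 ppm; (b) 41.3 kg

(a) Moles of Na₂CO₃: 16,300 g ÷ 106 g/mol = 153.8 mol → 307.5 eq of alkalinity.
(a) As CaCO₃: 307.5 eq × 50 g/eq = 15,380 g.
(a) Rise: 15,380 g / 146,000 L × 1000 = 105.3 mg/L.

(b) Alkalinity to add: (148 − 84) = 64 mg/L as CaCO₃ × 609,000 L = 38,980 g as CaCO₃.
(b) Equivalents: 38,980 g ÷ 50 g/eq = 779.5 eq.
(b) Each mole of Na₂CO₃ supplies 2 eq, so 779.5 / 2 = 389.8 mol.
(b) Mass: 389.8 mol × 106 g/mol = 41,310 g.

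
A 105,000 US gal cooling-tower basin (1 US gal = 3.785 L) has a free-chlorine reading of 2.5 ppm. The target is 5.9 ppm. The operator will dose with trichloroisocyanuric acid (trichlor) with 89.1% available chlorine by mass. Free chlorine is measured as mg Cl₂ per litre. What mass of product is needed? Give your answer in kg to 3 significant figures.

1.52 kg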